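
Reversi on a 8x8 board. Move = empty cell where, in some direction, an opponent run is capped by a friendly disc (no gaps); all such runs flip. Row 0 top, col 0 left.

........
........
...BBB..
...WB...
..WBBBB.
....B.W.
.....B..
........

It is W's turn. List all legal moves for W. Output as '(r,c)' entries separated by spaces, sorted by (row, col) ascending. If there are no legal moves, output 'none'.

Answer: (1,2) (1,3) (1,5) (3,5) (3,6) (4,7) (5,3) (5,5) (7,4)

Derivation:
(1,2): flips 3 -> legal
(1,3): flips 1 -> legal
(1,4): no bracket -> illegal
(1,5): flips 1 -> legal
(1,6): no bracket -> illegal
(2,2): no bracket -> illegal
(2,6): no bracket -> illegal
(3,2): no bracket -> illegal
(3,5): flips 1 -> legal
(3,6): flips 1 -> legal
(3,7): no bracket -> illegal
(4,7): flips 4 -> legal
(5,2): no bracket -> illegal
(5,3): flips 1 -> legal
(5,5): flips 1 -> legal
(5,7): no bracket -> illegal
(6,3): no bracket -> illegal
(6,4): no bracket -> illegal
(6,6): no bracket -> illegal
(7,4): flips 1 -> legal
(7,5): no bracket -> illegal
(7,6): no bracket -> illegal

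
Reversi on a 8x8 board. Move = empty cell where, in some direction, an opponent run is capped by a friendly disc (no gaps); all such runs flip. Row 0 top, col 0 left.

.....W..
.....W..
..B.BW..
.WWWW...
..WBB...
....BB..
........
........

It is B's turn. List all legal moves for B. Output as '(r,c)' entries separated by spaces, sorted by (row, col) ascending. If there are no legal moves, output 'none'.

(0,4): no bracket -> illegal
(0,6): flips 1 -> legal
(1,4): no bracket -> illegal
(1,6): flips 2 -> legal
(2,0): no bracket -> illegal
(2,1): flips 1 -> legal
(2,3): flips 1 -> legal
(2,6): flips 1 -> legal
(3,0): no bracket -> illegal
(3,5): no bracket -> illegal
(3,6): no bracket -> illegal
(4,0): flips 1 -> legal
(4,1): flips 1 -> legal
(4,5): no bracket -> illegal
(5,1): flips 2 -> legal
(5,2): flips 2 -> legal
(5,3): no bracket -> illegal

Answer: (0,6) (1,6) (2,1) (2,3) (2,6) (4,0) (4,1) (5,1) (5,2)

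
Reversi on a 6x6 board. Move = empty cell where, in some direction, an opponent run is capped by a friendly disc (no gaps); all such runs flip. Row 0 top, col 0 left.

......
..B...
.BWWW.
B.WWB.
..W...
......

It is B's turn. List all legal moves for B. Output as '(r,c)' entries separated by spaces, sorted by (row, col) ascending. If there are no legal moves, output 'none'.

(1,1): no bracket -> illegal
(1,3): no bracket -> illegal
(1,4): flips 1 -> legal
(1,5): no bracket -> illegal
(2,5): flips 3 -> legal
(3,1): flips 2 -> legal
(3,5): no bracket -> illegal
(4,1): no bracket -> illegal
(4,3): flips 1 -> legal
(4,4): no bracket -> illegal
(5,1): no bracket -> illegal
(5,2): flips 3 -> legal
(5,3): no bracket -> illegal

Answer: (1,4) (2,5) (3,1) (4,3) (5,2)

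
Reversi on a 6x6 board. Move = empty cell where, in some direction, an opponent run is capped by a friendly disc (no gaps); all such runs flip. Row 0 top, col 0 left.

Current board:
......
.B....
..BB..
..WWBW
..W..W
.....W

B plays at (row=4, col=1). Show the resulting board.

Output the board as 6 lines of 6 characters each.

Place B at (4,1); scan 8 dirs for brackets.
Dir NW: first cell '.' (not opp) -> no flip
Dir N: first cell '.' (not opp) -> no flip
Dir NE: opp run (3,2) capped by B -> flip
Dir W: first cell '.' (not opp) -> no flip
Dir E: opp run (4,2), next='.' -> no flip
Dir SW: first cell '.' (not opp) -> no flip
Dir S: first cell '.' (not opp) -> no flip
Dir SE: first cell '.' (not opp) -> no flip
All flips: (3,2)

Answer: ......
.B....
..BB..
..BWBW
.BW..W
.....W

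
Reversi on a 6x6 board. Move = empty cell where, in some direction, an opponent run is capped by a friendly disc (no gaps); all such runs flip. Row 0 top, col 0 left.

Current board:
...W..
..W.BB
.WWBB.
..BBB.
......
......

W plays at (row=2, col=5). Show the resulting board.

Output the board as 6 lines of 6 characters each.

Place W at (2,5); scan 8 dirs for brackets.
Dir NW: opp run (1,4) capped by W -> flip
Dir N: opp run (1,5), next='.' -> no flip
Dir NE: edge -> no flip
Dir W: opp run (2,4) (2,3) capped by W -> flip
Dir E: edge -> no flip
Dir SW: opp run (3,4), next='.' -> no flip
Dir S: first cell '.' (not opp) -> no flip
Dir SE: edge -> no flip
All flips: (1,4) (2,3) (2,4)

Answer: ...W..
..W.WB
.WWWWW
..BBB.
......
......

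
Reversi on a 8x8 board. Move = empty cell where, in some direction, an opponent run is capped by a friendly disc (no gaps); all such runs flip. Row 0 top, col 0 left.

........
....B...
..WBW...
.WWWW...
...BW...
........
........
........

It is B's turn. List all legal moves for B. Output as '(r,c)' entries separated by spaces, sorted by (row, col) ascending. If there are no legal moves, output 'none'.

(1,1): no bracket -> illegal
(1,2): no bracket -> illegal
(1,3): no bracket -> illegal
(1,5): no bracket -> illegal
(2,0): no bracket -> illegal
(2,1): flips 2 -> legal
(2,5): flips 2 -> legal
(3,0): no bracket -> illegal
(3,5): no bracket -> illegal
(4,0): no bracket -> illegal
(4,1): flips 1 -> legal
(4,2): no bracket -> illegal
(4,5): flips 2 -> legal
(5,3): no bracket -> illegal
(5,4): flips 3 -> legal
(5,5): no bracket -> illegal

Answer: (2,1) (2,5) (4,1) (4,5) (5,4)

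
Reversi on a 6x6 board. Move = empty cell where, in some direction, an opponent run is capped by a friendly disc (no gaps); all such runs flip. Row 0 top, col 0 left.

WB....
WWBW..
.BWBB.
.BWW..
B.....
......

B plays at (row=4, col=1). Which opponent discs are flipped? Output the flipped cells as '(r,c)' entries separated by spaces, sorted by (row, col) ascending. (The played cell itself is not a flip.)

Dir NW: first cell '.' (not opp) -> no flip
Dir N: first cell 'B' (not opp) -> no flip
Dir NE: opp run (3,2) capped by B -> flip
Dir W: first cell 'B' (not opp) -> no flip
Dir E: first cell '.' (not opp) -> no flip
Dir SW: first cell '.' (not opp) -> no flip
Dir S: first cell '.' (not opp) -> no flip
Dir SE: first cell '.' (not opp) -> no flip

Answer: (3,2)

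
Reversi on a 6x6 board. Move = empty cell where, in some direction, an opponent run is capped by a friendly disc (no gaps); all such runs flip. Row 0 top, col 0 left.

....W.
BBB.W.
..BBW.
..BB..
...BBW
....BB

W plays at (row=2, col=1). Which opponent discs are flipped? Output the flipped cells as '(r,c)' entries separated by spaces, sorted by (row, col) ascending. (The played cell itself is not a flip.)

Dir NW: opp run (1,0), next=edge -> no flip
Dir N: opp run (1,1), next='.' -> no flip
Dir NE: opp run (1,2), next='.' -> no flip
Dir W: first cell '.' (not opp) -> no flip
Dir E: opp run (2,2) (2,3) capped by W -> flip
Dir SW: first cell '.' (not opp) -> no flip
Dir S: first cell '.' (not opp) -> no flip
Dir SE: opp run (3,2) (4,3) (5,4), next=edge -> no flip

Answer: (2,2) (2,3)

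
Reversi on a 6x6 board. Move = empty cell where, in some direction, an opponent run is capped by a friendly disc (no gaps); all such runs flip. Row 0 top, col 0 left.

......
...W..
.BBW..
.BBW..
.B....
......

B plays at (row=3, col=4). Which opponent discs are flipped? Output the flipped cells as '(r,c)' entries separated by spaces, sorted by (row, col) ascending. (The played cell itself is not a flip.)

Dir NW: opp run (2,3), next='.' -> no flip
Dir N: first cell '.' (not opp) -> no flip
Dir NE: first cell '.' (not opp) -> no flip
Dir W: opp run (3,3) capped by B -> flip
Dir E: first cell '.' (not opp) -> no flip
Dir SW: first cell '.' (not opp) -> no flip
Dir S: first cell '.' (not opp) -> no flip
Dir SE: first cell '.' (not opp) -> no flip

Answer: (3,3)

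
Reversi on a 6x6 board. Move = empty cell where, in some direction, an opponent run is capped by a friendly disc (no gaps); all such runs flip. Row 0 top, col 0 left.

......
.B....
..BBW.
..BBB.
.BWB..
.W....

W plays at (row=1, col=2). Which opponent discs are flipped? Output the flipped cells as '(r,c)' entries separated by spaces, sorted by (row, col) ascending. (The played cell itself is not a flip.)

Dir NW: first cell '.' (not opp) -> no flip
Dir N: first cell '.' (not opp) -> no flip
Dir NE: first cell '.' (not opp) -> no flip
Dir W: opp run (1,1), next='.' -> no flip
Dir E: first cell '.' (not opp) -> no flip
Dir SW: first cell '.' (not opp) -> no flip
Dir S: opp run (2,2) (3,2) capped by W -> flip
Dir SE: opp run (2,3) (3,4), next='.' -> no flip

Answer: (2,2) (3,2)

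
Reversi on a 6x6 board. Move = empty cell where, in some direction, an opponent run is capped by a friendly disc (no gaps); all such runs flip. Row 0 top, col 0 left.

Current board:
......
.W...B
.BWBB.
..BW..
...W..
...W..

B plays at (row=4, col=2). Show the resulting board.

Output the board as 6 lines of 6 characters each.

Answer: ......
.W...B
.BWBB.
..BB..
..BW..
...W..

Derivation:
Place B at (4,2); scan 8 dirs for brackets.
Dir NW: first cell '.' (not opp) -> no flip
Dir N: first cell 'B' (not opp) -> no flip
Dir NE: opp run (3,3) capped by B -> flip
Dir W: first cell '.' (not opp) -> no flip
Dir E: opp run (4,3), next='.' -> no flip
Dir SW: first cell '.' (not opp) -> no flip
Dir S: first cell '.' (not opp) -> no flip
Dir SE: opp run (5,3), next=edge -> no flip
All flips: (3,3)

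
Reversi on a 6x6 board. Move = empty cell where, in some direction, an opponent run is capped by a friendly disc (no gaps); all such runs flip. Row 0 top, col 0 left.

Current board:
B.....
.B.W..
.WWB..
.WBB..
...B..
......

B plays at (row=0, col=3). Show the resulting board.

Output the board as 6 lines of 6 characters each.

Place B at (0,3); scan 8 dirs for brackets.
Dir NW: edge -> no flip
Dir N: edge -> no flip
Dir NE: edge -> no flip
Dir W: first cell '.' (not opp) -> no flip
Dir E: first cell '.' (not opp) -> no flip
Dir SW: first cell '.' (not opp) -> no flip
Dir S: opp run (1,3) capped by B -> flip
Dir SE: first cell '.' (not opp) -> no flip
All flips: (1,3)

Answer: B..B..
.B.B..
.WWB..
.WBB..
...B..
......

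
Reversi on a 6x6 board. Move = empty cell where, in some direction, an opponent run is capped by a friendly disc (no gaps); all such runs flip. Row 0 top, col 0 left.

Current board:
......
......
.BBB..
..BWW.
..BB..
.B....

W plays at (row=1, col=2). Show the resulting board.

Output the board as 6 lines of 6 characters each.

Place W at (1,2); scan 8 dirs for brackets.
Dir NW: first cell '.' (not opp) -> no flip
Dir N: first cell '.' (not opp) -> no flip
Dir NE: first cell '.' (not opp) -> no flip
Dir W: first cell '.' (not opp) -> no flip
Dir E: first cell '.' (not opp) -> no flip
Dir SW: opp run (2,1), next='.' -> no flip
Dir S: opp run (2,2) (3,2) (4,2), next='.' -> no flip
Dir SE: opp run (2,3) capped by W -> flip
All flips: (2,3)

Answer: ......
..W...
.BBW..
..BWW.
..BB..
.B....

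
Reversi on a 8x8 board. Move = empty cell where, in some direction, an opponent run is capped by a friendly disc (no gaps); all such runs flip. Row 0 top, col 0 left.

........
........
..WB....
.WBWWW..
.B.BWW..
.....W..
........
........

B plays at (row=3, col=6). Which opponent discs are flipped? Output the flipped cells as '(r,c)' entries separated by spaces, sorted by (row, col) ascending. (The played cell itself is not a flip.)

Answer: (3,3) (3,4) (3,5)

Derivation:
Dir NW: first cell '.' (not opp) -> no flip
Dir N: first cell '.' (not opp) -> no flip
Dir NE: first cell '.' (not opp) -> no flip
Dir W: opp run (3,5) (3,4) (3,3) capped by B -> flip
Dir E: first cell '.' (not opp) -> no flip
Dir SW: opp run (4,5), next='.' -> no flip
Dir S: first cell '.' (not opp) -> no flip
Dir SE: first cell '.' (not opp) -> no flip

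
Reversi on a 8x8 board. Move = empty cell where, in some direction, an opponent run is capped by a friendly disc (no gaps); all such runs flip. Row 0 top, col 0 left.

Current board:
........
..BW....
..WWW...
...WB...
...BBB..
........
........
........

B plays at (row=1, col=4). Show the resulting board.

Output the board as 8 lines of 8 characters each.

Place B at (1,4); scan 8 dirs for brackets.
Dir NW: first cell '.' (not opp) -> no flip
Dir N: first cell '.' (not opp) -> no flip
Dir NE: first cell '.' (not opp) -> no flip
Dir W: opp run (1,3) capped by B -> flip
Dir E: first cell '.' (not opp) -> no flip
Dir SW: opp run (2,3), next='.' -> no flip
Dir S: opp run (2,4) capped by B -> flip
Dir SE: first cell '.' (not opp) -> no flip
All flips: (1,3) (2,4)

Answer: ........
..BBB...
..WWB...
...WB...
...BBB..
........
........
........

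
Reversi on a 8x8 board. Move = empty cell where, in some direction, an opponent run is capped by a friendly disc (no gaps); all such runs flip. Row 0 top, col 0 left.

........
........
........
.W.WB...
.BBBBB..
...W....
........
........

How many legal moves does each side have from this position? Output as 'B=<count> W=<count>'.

-- B to move --
(2,0): flips 1 -> legal
(2,1): flips 1 -> legal
(2,2): flips 1 -> legal
(2,3): flips 1 -> legal
(2,4): flips 1 -> legal
(3,0): no bracket -> illegal
(3,2): flips 1 -> legal
(4,0): no bracket -> illegal
(5,2): no bracket -> illegal
(5,4): no bracket -> illegal
(6,2): flips 1 -> legal
(6,3): flips 1 -> legal
(6,4): flips 1 -> legal
B mobility = 9
-- W to move --
(2,3): no bracket -> illegal
(2,4): no bracket -> illegal
(2,5): no bracket -> illegal
(3,0): no bracket -> illegal
(3,2): no bracket -> illegal
(3,5): flips 2 -> legal
(3,6): no bracket -> illegal
(4,0): no bracket -> illegal
(4,6): no bracket -> illegal
(5,0): no bracket -> illegal
(5,1): flips 2 -> legal
(5,2): no bracket -> illegal
(5,4): no bracket -> illegal
(5,5): flips 1 -> legal
(5,6): no bracket -> illegal
W mobility = 3

Answer: B=9 W=3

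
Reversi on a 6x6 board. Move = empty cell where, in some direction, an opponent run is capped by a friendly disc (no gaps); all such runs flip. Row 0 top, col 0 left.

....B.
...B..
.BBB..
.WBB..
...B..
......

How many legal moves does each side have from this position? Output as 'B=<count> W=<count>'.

-- B to move --
(2,0): no bracket -> illegal
(3,0): flips 1 -> legal
(4,0): flips 1 -> legal
(4,1): flips 1 -> legal
(4,2): no bracket -> illegal
B mobility = 3
-- W to move --
(0,2): no bracket -> illegal
(0,3): no bracket -> illegal
(0,5): no bracket -> illegal
(1,0): no bracket -> illegal
(1,1): flips 1 -> legal
(1,2): no bracket -> illegal
(1,4): no bracket -> illegal
(1,5): no bracket -> illegal
(2,0): no bracket -> illegal
(2,4): no bracket -> illegal
(3,0): no bracket -> illegal
(3,4): flips 2 -> legal
(4,1): no bracket -> illegal
(4,2): no bracket -> illegal
(4,4): no bracket -> illegal
(5,2): no bracket -> illegal
(5,3): no bracket -> illegal
(5,4): no bracket -> illegal
W mobility = 2

Answer: B=3 W=2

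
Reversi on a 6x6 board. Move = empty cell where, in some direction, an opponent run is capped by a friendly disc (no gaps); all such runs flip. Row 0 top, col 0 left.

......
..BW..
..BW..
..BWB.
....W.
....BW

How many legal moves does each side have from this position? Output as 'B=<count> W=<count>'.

Answer: B=3 W=9

Derivation:
-- B to move --
(0,2): no bracket -> illegal
(0,3): no bracket -> illegal
(0,4): flips 1 -> legal
(1,4): flips 2 -> legal
(2,4): flips 1 -> legal
(3,5): no bracket -> illegal
(4,2): no bracket -> illegal
(4,3): no bracket -> illegal
(4,5): no bracket -> illegal
(5,3): no bracket -> illegal
B mobility = 3
-- W to move --
(0,1): flips 1 -> legal
(0,2): no bracket -> illegal
(0,3): no bracket -> illegal
(1,1): flips 2 -> legal
(2,1): flips 1 -> legal
(2,4): flips 1 -> legal
(2,5): no bracket -> illegal
(3,1): flips 2 -> legal
(3,5): flips 1 -> legal
(4,1): flips 1 -> legal
(4,2): no bracket -> illegal
(4,3): no bracket -> illegal
(4,5): flips 1 -> legal
(5,3): flips 1 -> legal
W mobility = 9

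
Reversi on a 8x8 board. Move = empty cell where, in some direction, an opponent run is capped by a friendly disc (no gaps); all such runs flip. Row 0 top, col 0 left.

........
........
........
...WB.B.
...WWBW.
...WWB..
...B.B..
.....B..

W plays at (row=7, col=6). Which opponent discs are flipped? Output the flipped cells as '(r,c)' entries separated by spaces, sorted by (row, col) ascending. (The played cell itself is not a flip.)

Dir NW: opp run (6,5) capped by W -> flip
Dir N: first cell '.' (not opp) -> no flip
Dir NE: first cell '.' (not opp) -> no flip
Dir W: opp run (7,5), next='.' -> no flip
Dir E: first cell '.' (not opp) -> no flip
Dir SW: edge -> no flip
Dir S: edge -> no flip
Dir SE: edge -> no flip

Answer: (6,5)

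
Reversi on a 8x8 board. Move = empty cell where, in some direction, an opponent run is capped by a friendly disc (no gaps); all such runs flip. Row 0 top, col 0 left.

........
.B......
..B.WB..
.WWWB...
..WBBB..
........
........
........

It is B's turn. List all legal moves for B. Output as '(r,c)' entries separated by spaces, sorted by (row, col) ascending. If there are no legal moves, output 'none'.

(1,3): no bracket -> illegal
(1,4): flips 1 -> legal
(1,5): no bracket -> illegal
(2,0): no bracket -> illegal
(2,1): flips 1 -> legal
(2,3): flips 2 -> legal
(3,0): flips 3 -> legal
(3,5): no bracket -> illegal
(4,0): flips 1 -> legal
(4,1): flips 1 -> legal
(5,1): no bracket -> illegal
(5,2): flips 2 -> legal
(5,3): no bracket -> illegal

Answer: (1,4) (2,1) (2,3) (3,0) (4,0) (4,1) (5,2)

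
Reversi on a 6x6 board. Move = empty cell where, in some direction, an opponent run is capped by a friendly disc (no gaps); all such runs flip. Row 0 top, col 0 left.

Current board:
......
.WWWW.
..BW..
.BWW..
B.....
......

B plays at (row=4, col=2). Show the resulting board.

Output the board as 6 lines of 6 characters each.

Answer: ......
.WWWW.
..BW..
.BBW..
B.B...
......

Derivation:
Place B at (4,2); scan 8 dirs for brackets.
Dir NW: first cell 'B' (not opp) -> no flip
Dir N: opp run (3,2) capped by B -> flip
Dir NE: opp run (3,3), next='.' -> no flip
Dir W: first cell '.' (not opp) -> no flip
Dir E: first cell '.' (not opp) -> no flip
Dir SW: first cell '.' (not opp) -> no flip
Dir S: first cell '.' (not opp) -> no flip
Dir SE: first cell '.' (not opp) -> no flip
All flips: (3,2)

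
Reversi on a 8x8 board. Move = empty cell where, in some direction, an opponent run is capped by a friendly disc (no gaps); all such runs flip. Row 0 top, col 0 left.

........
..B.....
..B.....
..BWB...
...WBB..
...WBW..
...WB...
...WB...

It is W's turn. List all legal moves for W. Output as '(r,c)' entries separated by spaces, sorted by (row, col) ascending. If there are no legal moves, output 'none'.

(0,1): no bracket -> illegal
(0,2): no bracket -> illegal
(0,3): no bracket -> illegal
(1,1): flips 1 -> legal
(1,3): no bracket -> illegal
(2,1): flips 1 -> legal
(2,3): no bracket -> illegal
(2,4): no bracket -> illegal
(2,5): flips 1 -> legal
(3,1): flips 1 -> legal
(3,5): flips 3 -> legal
(3,6): flips 2 -> legal
(4,1): no bracket -> illegal
(4,2): no bracket -> illegal
(4,6): flips 2 -> legal
(5,6): no bracket -> illegal
(6,5): flips 2 -> legal
(7,5): flips 2 -> legal

Answer: (1,1) (2,1) (2,5) (3,1) (3,5) (3,6) (4,6) (6,5) (7,5)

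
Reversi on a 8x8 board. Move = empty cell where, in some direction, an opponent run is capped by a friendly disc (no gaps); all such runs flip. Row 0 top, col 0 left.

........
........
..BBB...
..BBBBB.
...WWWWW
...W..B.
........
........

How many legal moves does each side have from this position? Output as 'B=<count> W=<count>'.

-- B to move --
(3,7): no bracket -> illegal
(4,2): no bracket -> illegal
(5,2): flips 1 -> legal
(5,4): flips 3 -> legal
(5,5): flips 2 -> legal
(5,7): flips 1 -> legal
(6,2): flips 2 -> legal
(6,3): flips 2 -> legal
(6,4): no bracket -> illegal
B mobility = 6
-- W to move --
(1,1): flips 2 -> legal
(1,2): flips 2 -> legal
(1,3): flips 4 -> legal
(1,4): flips 2 -> legal
(1,5): no bracket -> illegal
(2,1): flips 1 -> legal
(2,5): flips 3 -> legal
(2,6): flips 2 -> legal
(2,7): flips 1 -> legal
(3,1): no bracket -> illegal
(3,7): no bracket -> illegal
(4,1): no bracket -> illegal
(4,2): no bracket -> illegal
(5,5): no bracket -> illegal
(5,7): no bracket -> illegal
(6,5): flips 1 -> legal
(6,6): flips 1 -> legal
(6,7): flips 1 -> legal
W mobility = 11

Answer: B=6 W=11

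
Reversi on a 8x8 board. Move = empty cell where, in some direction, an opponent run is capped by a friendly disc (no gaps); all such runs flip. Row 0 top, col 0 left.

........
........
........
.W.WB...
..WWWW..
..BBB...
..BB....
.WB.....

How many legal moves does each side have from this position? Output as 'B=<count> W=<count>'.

-- B to move --
(2,0): flips 2 -> legal
(2,1): no bracket -> illegal
(2,2): no bracket -> illegal
(2,3): flips 2 -> legal
(2,4): no bracket -> illegal
(3,0): no bracket -> illegal
(3,2): flips 3 -> legal
(3,5): flips 1 -> legal
(3,6): flips 1 -> legal
(4,0): no bracket -> illegal
(4,1): no bracket -> illegal
(4,6): no bracket -> illegal
(5,1): no bracket -> illegal
(5,5): no bracket -> illegal
(5,6): flips 1 -> legal
(6,0): no bracket -> illegal
(6,1): no bracket -> illegal
(7,0): flips 1 -> legal
B mobility = 7
-- W to move --
(2,3): flips 1 -> legal
(2,4): flips 1 -> legal
(2,5): flips 1 -> legal
(3,5): flips 1 -> legal
(4,1): no bracket -> illegal
(5,1): no bracket -> illegal
(5,5): no bracket -> illegal
(6,1): flips 1 -> legal
(6,4): flips 2 -> legal
(6,5): flips 1 -> legal
(7,3): flips 3 -> legal
(7,4): no bracket -> illegal
W mobility = 8

Answer: B=7 W=8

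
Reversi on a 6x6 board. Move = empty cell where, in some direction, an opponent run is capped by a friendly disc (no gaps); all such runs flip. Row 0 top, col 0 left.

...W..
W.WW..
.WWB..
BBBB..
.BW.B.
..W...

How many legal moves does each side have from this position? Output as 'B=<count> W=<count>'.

-- B to move --
(0,0): no bracket -> illegal
(0,1): flips 1 -> legal
(0,2): flips 2 -> legal
(0,4): flips 2 -> legal
(1,1): flips 2 -> legal
(1,4): no bracket -> illegal
(2,0): flips 2 -> legal
(2,4): no bracket -> illegal
(4,3): flips 1 -> legal
(5,1): flips 1 -> legal
(5,3): flips 1 -> legal
B mobility = 8
-- W to move --
(1,4): no bracket -> illegal
(2,0): flips 1 -> legal
(2,4): flips 2 -> legal
(3,4): flips 1 -> legal
(3,5): no bracket -> illegal
(4,0): flips 2 -> legal
(4,3): flips 3 -> legal
(4,5): no bracket -> illegal
(5,0): no bracket -> illegal
(5,1): flips 2 -> legal
(5,3): no bracket -> illegal
(5,4): no bracket -> illegal
(5,5): flips 2 -> legal
W mobility = 7

Answer: B=8 W=7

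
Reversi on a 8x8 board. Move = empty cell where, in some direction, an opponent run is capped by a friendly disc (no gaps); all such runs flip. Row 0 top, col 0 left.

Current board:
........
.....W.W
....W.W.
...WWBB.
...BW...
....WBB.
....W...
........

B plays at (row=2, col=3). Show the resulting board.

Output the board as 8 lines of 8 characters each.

Answer: ........
.....W.W
...BW.W.
...BWBB.
...BW...
....WBB.
....W...
........

Derivation:
Place B at (2,3); scan 8 dirs for brackets.
Dir NW: first cell '.' (not opp) -> no flip
Dir N: first cell '.' (not opp) -> no flip
Dir NE: first cell '.' (not opp) -> no flip
Dir W: first cell '.' (not opp) -> no flip
Dir E: opp run (2,4), next='.' -> no flip
Dir SW: first cell '.' (not opp) -> no flip
Dir S: opp run (3,3) capped by B -> flip
Dir SE: opp run (3,4), next='.' -> no flip
All flips: (3,3)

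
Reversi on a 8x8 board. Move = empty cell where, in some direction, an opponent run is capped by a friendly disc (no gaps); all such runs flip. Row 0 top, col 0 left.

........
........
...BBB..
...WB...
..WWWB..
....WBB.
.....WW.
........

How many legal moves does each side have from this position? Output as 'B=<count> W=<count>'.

-- B to move --
(2,2): flips 2 -> legal
(3,1): no bracket -> illegal
(3,2): flips 1 -> legal
(3,5): no bracket -> illegal
(4,1): flips 3 -> legal
(5,1): flips 2 -> legal
(5,2): flips 1 -> legal
(5,3): flips 3 -> legal
(5,7): no bracket -> illegal
(6,3): flips 1 -> legal
(6,4): flips 2 -> legal
(6,7): no bracket -> illegal
(7,4): flips 1 -> legal
(7,5): flips 1 -> legal
(7,6): flips 1 -> legal
(7,7): flips 1 -> legal
B mobility = 12
-- W to move --
(1,2): no bracket -> illegal
(1,3): flips 1 -> legal
(1,4): flips 2 -> legal
(1,5): flips 1 -> legal
(1,6): flips 2 -> legal
(2,2): no bracket -> illegal
(2,6): no bracket -> illegal
(3,2): no bracket -> illegal
(3,5): flips 3 -> legal
(3,6): flips 1 -> legal
(4,6): flips 2 -> legal
(4,7): flips 1 -> legal
(5,7): flips 2 -> legal
(6,4): no bracket -> illegal
(6,7): no bracket -> illegal
W mobility = 9

Answer: B=12 W=9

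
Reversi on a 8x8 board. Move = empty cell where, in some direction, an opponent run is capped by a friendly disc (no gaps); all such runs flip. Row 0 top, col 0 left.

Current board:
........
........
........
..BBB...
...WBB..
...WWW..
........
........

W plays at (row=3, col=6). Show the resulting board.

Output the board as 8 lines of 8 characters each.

Answer: ........
........
........
..BBB.W.
...WBW..
...WWW..
........
........

Derivation:
Place W at (3,6); scan 8 dirs for brackets.
Dir NW: first cell '.' (not opp) -> no flip
Dir N: first cell '.' (not opp) -> no flip
Dir NE: first cell '.' (not opp) -> no flip
Dir W: first cell '.' (not opp) -> no flip
Dir E: first cell '.' (not opp) -> no flip
Dir SW: opp run (4,5) capped by W -> flip
Dir S: first cell '.' (not opp) -> no flip
Dir SE: first cell '.' (not opp) -> no flip
All flips: (4,5)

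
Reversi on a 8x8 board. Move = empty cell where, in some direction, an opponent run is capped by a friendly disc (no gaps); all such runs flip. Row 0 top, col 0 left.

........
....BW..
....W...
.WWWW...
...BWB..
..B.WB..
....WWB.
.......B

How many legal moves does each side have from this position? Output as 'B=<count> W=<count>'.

Answer: B=11 W=10

Derivation:
-- B to move --
(0,4): no bracket -> illegal
(0,5): no bracket -> illegal
(0,6): no bracket -> illegal
(1,3): no bracket -> illegal
(1,6): flips 1 -> legal
(2,0): no bracket -> illegal
(2,1): flips 1 -> legal
(2,2): flips 2 -> legal
(2,3): flips 2 -> legal
(2,5): flips 1 -> legal
(2,6): no bracket -> illegal
(3,0): no bracket -> illegal
(3,5): no bracket -> illegal
(4,0): no bracket -> illegal
(4,1): no bracket -> illegal
(4,2): no bracket -> illegal
(5,3): flips 1 -> legal
(5,6): no bracket -> illegal
(6,3): flips 3 -> legal
(7,3): flips 1 -> legal
(7,4): flips 5 -> legal
(7,5): flips 1 -> legal
(7,6): flips 2 -> legal
B mobility = 11
-- W to move --
(0,3): no bracket -> illegal
(0,4): flips 1 -> legal
(0,5): no bracket -> illegal
(1,3): flips 1 -> legal
(2,3): no bracket -> illegal
(2,5): no bracket -> illegal
(3,5): flips 2 -> legal
(3,6): flips 1 -> legal
(4,1): no bracket -> illegal
(4,2): flips 1 -> legal
(4,6): flips 2 -> legal
(5,1): no bracket -> illegal
(5,3): flips 1 -> legal
(5,6): flips 2 -> legal
(5,7): no bracket -> illegal
(6,1): flips 2 -> legal
(6,2): no bracket -> illegal
(6,3): no bracket -> illegal
(6,7): flips 1 -> legal
(7,5): no bracket -> illegal
(7,6): no bracket -> illegal
W mobility = 10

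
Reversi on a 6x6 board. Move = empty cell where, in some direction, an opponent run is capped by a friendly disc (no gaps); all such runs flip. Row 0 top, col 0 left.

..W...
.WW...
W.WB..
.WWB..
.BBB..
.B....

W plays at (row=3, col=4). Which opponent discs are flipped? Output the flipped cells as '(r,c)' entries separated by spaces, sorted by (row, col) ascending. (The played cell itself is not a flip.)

Answer: (2,3) (3,3)

Derivation:
Dir NW: opp run (2,3) capped by W -> flip
Dir N: first cell '.' (not opp) -> no flip
Dir NE: first cell '.' (not opp) -> no flip
Dir W: opp run (3,3) capped by W -> flip
Dir E: first cell '.' (not opp) -> no flip
Dir SW: opp run (4,3), next='.' -> no flip
Dir S: first cell '.' (not opp) -> no flip
Dir SE: first cell '.' (not opp) -> no flip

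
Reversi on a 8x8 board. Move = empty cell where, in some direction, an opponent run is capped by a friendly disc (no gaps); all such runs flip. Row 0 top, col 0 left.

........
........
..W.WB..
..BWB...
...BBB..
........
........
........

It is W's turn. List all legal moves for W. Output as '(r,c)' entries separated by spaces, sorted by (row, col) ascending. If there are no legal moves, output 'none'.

(1,4): no bracket -> illegal
(1,5): no bracket -> illegal
(1,6): no bracket -> illegal
(2,1): no bracket -> illegal
(2,3): no bracket -> illegal
(2,6): flips 1 -> legal
(3,1): flips 1 -> legal
(3,5): flips 1 -> legal
(3,6): no bracket -> illegal
(4,1): no bracket -> illegal
(4,2): flips 1 -> legal
(4,6): no bracket -> illegal
(5,2): no bracket -> illegal
(5,3): flips 1 -> legal
(5,4): flips 2 -> legal
(5,5): flips 1 -> legal
(5,6): no bracket -> illegal

Answer: (2,6) (3,1) (3,5) (4,2) (5,3) (5,4) (5,5)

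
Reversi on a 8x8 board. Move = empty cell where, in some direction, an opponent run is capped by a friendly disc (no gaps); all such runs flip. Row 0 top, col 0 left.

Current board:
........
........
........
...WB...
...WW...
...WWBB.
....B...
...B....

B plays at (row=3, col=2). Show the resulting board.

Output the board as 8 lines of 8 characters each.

Place B at (3,2); scan 8 dirs for brackets.
Dir NW: first cell '.' (not opp) -> no flip
Dir N: first cell '.' (not opp) -> no flip
Dir NE: first cell '.' (not opp) -> no flip
Dir W: first cell '.' (not opp) -> no flip
Dir E: opp run (3,3) capped by B -> flip
Dir SW: first cell '.' (not opp) -> no flip
Dir S: first cell '.' (not opp) -> no flip
Dir SE: opp run (4,3) (5,4), next='.' -> no flip
All flips: (3,3)

Answer: ........
........
........
..BBB...
...WW...
...WWBB.
....B...
...B....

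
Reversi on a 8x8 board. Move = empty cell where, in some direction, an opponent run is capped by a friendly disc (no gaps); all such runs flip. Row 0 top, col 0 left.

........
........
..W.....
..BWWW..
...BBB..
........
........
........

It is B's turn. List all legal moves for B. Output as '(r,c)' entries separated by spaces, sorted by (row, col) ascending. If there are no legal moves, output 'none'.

Answer: (1,1) (1,2) (2,3) (2,4) (2,5) (2,6) (3,6)

Derivation:
(1,1): flips 2 -> legal
(1,2): flips 1 -> legal
(1,3): no bracket -> illegal
(2,1): no bracket -> illegal
(2,3): flips 2 -> legal
(2,4): flips 1 -> legal
(2,5): flips 2 -> legal
(2,6): flips 1 -> legal
(3,1): no bracket -> illegal
(3,6): flips 3 -> legal
(4,2): no bracket -> illegal
(4,6): no bracket -> illegal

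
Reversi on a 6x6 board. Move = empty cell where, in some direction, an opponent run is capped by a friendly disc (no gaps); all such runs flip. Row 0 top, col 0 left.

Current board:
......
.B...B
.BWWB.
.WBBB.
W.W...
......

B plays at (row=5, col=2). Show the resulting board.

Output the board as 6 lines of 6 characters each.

Answer: ......
.B...B
.BWWB.
.WBBB.
W.B...
..B...

Derivation:
Place B at (5,2); scan 8 dirs for brackets.
Dir NW: first cell '.' (not opp) -> no flip
Dir N: opp run (4,2) capped by B -> flip
Dir NE: first cell '.' (not opp) -> no flip
Dir W: first cell '.' (not opp) -> no flip
Dir E: first cell '.' (not opp) -> no flip
Dir SW: edge -> no flip
Dir S: edge -> no flip
Dir SE: edge -> no flip
All flips: (4,2)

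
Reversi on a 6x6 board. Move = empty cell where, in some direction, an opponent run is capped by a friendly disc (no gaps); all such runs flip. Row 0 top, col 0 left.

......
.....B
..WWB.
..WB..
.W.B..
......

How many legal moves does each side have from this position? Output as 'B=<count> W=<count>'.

-- B to move --
(1,1): flips 1 -> legal
(1,2): no bracket -> illegal
(1,3): flips 1 -> legal
(1,4): no bracket -> illegal
(2,1): flips 3 -> legal
(3,0): no bracket -> illegal
(3,1): flips 1 -> legal
(3,4): no bracket -> illegal
(4,0): no bracket -> illegal
(4,2): no bracket -> illegal
(5,0): no bracket -> illegal
(5,1): no bracket -> illegal
(5,2): no bracket -> illegal
B mobility = 4
-- W to move --
(0,4): no bracket -> illegal
(0,5): no bracket -> illegal
(1,3): no bracket -> illegal
(1,4): no bracket -> illegal
(2,5): flips 1 -> legal
(3,4): flips 1 -> legal
(3,5): no bracket -> illegal
(4,2): no bracket -> illegal
(4,4): flips 1 -> legal
(5,2): no bracket -> illegal
(5,3): flips 2 -> legal
(5,4): flips 1 -> legal
W mobility = 5

Answer: B=4 W=5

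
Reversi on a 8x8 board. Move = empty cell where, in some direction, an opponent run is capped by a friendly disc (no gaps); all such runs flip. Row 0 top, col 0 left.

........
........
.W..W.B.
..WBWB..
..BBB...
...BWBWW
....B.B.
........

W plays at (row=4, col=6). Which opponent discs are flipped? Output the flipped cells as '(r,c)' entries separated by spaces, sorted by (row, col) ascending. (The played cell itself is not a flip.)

Answer: (3,5)

Derivation:
Dir NW: opp run (3,5) capped by W -> flip
Dir N: first cell '.' (not opp) -> no flip
Dir NE: first cell '.' (not opp) -> no flip
Dir W: first cell '.' (not opp) -> no flip
Dir E: first cell '.' (not opp) -> no flip
Dir SW: opp run (5,5) (6,4), next='.' -> no flip
Dir S: first cell 'W' (not opp) -> no flip
Dir SE: first cell 'W' (not opp) -> no flip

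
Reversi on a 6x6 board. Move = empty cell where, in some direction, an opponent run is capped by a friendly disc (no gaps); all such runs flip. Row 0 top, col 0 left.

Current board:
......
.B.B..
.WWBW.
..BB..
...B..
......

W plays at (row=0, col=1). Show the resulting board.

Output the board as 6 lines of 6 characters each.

Place W at (0,1); scan 8 dirs for brackets.
Dir NW: edge -> no flip
Dir N: edge -> no flip
Dir NE: edge -> no flip
Dir W: first cell '.' (not opp) -> no flip
Dir E: first cell '.' (not opp) -> no flip
Dir SW: first cell '.' (not opp) -> no flip
Dir S: opp run (1,1) capped by W -> flip
Dir SE: first cell '.' (not opp) -> no flip
All flips: (1,1)

Answer: .W....
.W.B..
.WWBW.
..BB..
...B..
......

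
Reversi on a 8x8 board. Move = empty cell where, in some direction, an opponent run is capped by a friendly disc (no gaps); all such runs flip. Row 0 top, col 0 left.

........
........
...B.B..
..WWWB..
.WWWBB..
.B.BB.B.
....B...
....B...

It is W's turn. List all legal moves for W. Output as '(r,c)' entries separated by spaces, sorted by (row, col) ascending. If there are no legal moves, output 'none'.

(1,2): flips 1 -> legal
(1,3): flips 1 -> legal
(1,4): flips 1 -> legal
(1,5): no bracket -> illegal
(1,6): flips 1 -> legal
(2,2): no bracket -> illegal
(2,4): no bracket -> illegal
(2,6): no bracket -> illegal
(3,6): flips 1 -> legal
(4,0): no bracket -> illegal
(4,6): flips 2 -> legal
(4,7): no bracket -> illegal
(5,0): no bracket -> illegal
(5,2): no bracket -> illegal
(5,5): flips 1 -> legal
(5,7): no bracket -> illegal
(6,0): flips 1 -> legal
(6,1): flips 1 -> legal
(6,2): no bracket -> illegal
(6,3): flips 1 -> legal
(6,5): flips 1 -> legal
(6,6): no bracket -> illegal
(6,7): flips 2 -> legal
(7,3): no bracket -> illegal
(7,5): flips 2 -> legal

Answer: (1,2) (1,3) (1,4) (1,6) (3,6) (4,6) (5,5) (6,0) (6,1) (6,3) (6,5) (6,7) (7,5)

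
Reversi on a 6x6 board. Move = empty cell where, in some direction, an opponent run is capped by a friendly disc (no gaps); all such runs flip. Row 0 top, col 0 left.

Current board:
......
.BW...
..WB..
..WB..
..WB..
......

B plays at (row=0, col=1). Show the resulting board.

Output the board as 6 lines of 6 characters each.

Answer: .B....
.BB...
..WB..
..WB..
..WB..
......

Derivation:
Place B at (0,1); scan 8 dirs for brackets.
Dir NW: edge -> no flip
Dir N: edge -> no flip
Dir NE: edge -> no flip
Dir W: first cell '.' (not opp) -> no flip
Dir E: first cell '.' (not opp) -> no flip
Dir SW: first cell '.' (not opp) -> no flip
Dir S: first cell 'B' (not opp) -> no flip
Dir SE: opp run (1,2) capped by B -> flip
All flips: (1,2)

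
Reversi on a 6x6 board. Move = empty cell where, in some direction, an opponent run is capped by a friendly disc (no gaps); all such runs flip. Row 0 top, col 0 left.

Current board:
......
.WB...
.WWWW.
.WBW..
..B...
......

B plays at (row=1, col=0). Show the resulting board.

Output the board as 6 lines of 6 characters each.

Answer: ......
BBB...
.BWWW.
.WBW..
..B...
......

Derivation:
Place B at (1,0); scan 8 dirs for brackets.
Dir NW: edge -> no flip
Dir N: first cell '.' (not opp) -> no flip
Dir NE: first cell '.' (not opp) -> no flip
Dir W: edge -> no flip
Dir E: opp run (1,1) capped by B -> flip
Dir SW: edge -> no flip
Dir S: first cell '.' (not opp) -> no flip
Dir SE: opp run (2,1) capped by B -> flip
All flips: (1,1) (2,1)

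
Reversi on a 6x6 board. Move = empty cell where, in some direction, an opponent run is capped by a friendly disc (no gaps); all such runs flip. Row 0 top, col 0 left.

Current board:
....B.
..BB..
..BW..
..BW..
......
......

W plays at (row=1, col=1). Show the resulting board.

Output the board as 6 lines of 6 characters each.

Answer: ....B.
.WBB..
..WW..
..BW..
......
......

Derivation:
Place W at (1,1); scan 8 dirs for brackets.
Dir NW: first cell '.' (not opp) -> no flip
Dir N: first cell '.' (not opp) -> no flip
Dir NE: first cell '.' (not opp) -> no flip
Dir W: first cell '.' (not opp) -> no flip
Dir E: opp run (1,2) (1,3), next='.' -> no flip
Dir SW: first cell '.' (not opp) -> no flip
Dir S: first cell '.' (not opp) -> no flip
Dir SE: opp run (2,2) capped by W -> flip
All flips: (2,2)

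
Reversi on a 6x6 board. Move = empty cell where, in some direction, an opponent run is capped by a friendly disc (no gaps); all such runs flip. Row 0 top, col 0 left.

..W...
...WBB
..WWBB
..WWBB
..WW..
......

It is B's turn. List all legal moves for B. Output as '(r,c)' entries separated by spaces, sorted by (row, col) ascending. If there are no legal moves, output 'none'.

Answer: (1,2) (2,1) (3,1) (4,1) (5,1) (5,2)

Derivation:
(0,1): no bracket -> illegal
(0,3): no bracket -> illegal
(0,4): no bracket -> illegal
(1,1): no bracket -> illegal
(1,2): flips 2 -> legal
(2,1): flips 2 -> legal
(3,1): flips 2 -> legal
(4,1): flips 2 -> legal
(4,4): no bracket -> illegal
(5,1): flips 2 -> legal
(5,2): flips 1 -> legal
(5,3): no bracket -> illegal
(5,4): no bracket -> illegal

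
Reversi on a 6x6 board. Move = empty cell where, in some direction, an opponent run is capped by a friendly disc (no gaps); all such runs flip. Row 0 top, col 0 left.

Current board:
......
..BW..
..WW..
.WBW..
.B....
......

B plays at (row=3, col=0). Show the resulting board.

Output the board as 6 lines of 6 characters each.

Answer: ......
..BW..
..WW..
BBBW..
.B....
......

Derivation:
Place B at (3,0); scan 8 dirs for brackets.
Dir NW: edge -> no flip
Dir N: first cell '.' (not opp) -> no flip
Dir NE: first cell '.' (not opp) -> no flip
Dir W: edge -> no flip
Dir E: opp run (3,1) capped by B -> flip
Dir SW: edge -> no flip
Dir S: first cell '.' (not opp) -> no flip
Dir SE: first cell 'B' (not opp) -> no flip
All flips: (3,1)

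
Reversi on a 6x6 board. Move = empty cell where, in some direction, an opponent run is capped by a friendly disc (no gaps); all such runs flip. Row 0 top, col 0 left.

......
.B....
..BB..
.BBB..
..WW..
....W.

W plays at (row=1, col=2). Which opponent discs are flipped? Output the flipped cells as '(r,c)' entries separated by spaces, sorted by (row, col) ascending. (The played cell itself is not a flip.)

Answer: (2,2) (3,2)

Derivation:
Dir NW: first cell '.' (not opp) -> no flip
Dir N: first cell '.' (not opp) -> no flip
Dir NE: first cell '.' (not opp) -> no flip
Dir W: opp run (1,1), next='.' -> no flip
Dir E: first cell '.' (not opp) -> no flip
Dir SW: first cell '.' (not opp) -> no flip
Dir S: opp run (2,2) (3,2) capped by W -> flip
Dir SE: opp run (2,3), next='.' -> no flip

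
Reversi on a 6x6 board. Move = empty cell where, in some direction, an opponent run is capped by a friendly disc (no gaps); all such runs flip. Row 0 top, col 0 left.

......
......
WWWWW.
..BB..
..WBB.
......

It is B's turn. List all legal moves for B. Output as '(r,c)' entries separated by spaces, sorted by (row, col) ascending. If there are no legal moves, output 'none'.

(1,0): flips 1 -> legal
(1,1): flips 1 -> legal
(1,2): flips 1 -> legal
(1,3): flips 1 -> legal
(1,4): flips 1 -> legal
(1,5): flips 1 -> legal
(2,5): no bracket -> illegal
(3,0): no bracket -> illegal
(3,1): no bracket -> illegal
(3,4): no bracket -> illegal
(3,5): no bracket -> illegal
(4,1): flips 1 -> legal
(5,1): flips 1 -> legal
(5,2): flips 1 -> legal
(5,3): no bracket -> illegal

Answer: (1,0) (1,1) (1,2) (1,3) (1,4) (1,5) (4,1) (5,1) (5,2)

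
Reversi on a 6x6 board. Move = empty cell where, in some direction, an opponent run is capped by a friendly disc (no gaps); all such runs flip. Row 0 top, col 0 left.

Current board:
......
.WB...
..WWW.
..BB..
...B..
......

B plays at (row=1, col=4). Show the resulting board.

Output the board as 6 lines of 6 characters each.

Place B at (1,4); scan 8 dirs for brackets.
Dir NW: first cell '.' (not opp) -> no flip
Dir N: first cell '.' (not opp) -> no flip
Dir NE: first cell '.' (not opp) -> no flip
Dir W: first cell '.' (not opp) -> no flip
Dir E: first cell '.' (not opp) -> no flip
Dir SW: opp run (2,3) capped by B -> flip
Dir S: opp run (2,4), next='.' -> no flip
Dir SE: first cell '.' (not opp) -> no flip
All flips: (2,3)

Answer: ......
.WB.B.
..WBW.
..BB..
...B..
......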